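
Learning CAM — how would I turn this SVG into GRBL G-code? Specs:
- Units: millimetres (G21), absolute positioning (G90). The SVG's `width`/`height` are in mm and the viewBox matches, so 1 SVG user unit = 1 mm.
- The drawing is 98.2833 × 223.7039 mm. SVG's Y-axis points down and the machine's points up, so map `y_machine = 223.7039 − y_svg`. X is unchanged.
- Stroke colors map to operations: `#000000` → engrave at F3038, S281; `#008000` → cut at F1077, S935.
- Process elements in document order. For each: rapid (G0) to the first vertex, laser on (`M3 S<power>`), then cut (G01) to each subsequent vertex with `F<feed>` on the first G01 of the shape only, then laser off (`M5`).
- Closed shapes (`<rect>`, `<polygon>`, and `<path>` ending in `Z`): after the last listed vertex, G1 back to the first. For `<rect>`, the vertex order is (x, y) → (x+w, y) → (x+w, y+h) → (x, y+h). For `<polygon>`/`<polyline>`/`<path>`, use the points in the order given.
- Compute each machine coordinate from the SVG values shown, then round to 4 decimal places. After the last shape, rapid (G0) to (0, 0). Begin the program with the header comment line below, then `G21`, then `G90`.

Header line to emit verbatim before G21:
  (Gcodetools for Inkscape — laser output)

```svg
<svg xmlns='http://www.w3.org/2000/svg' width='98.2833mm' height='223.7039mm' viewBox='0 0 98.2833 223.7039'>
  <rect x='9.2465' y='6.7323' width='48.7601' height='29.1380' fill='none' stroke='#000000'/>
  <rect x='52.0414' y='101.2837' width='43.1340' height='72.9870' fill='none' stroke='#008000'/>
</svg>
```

Since the viewBox matches the mm dimensions, user units are millimetres directly. The only transform is the Y-flip y_m = 223.7039 − y_svg.

Shape 1 is a rectangle drawn with `<rect>`. Its stroke #000000 means engrave at S281, F3038. After flipping Y the toolpath is (9.2465,216.9716) → (58.0066,216.9716) → (58.0066,187.8336) → (9.2465,187.8336) → (9.2465,216.9716), returning to the start.

Shape 2 is a rectangle drawn with `<rect>`. Its stroke #008000 means cut at S935, F1077. After flipping Y the toolpath is (52.0414,122.4202) → (95.1754,122.4202) → (95.1754,49.4332) → (52.0414,49.4332) → (52.0414,122.4202), returning to the start.

(Gcodetools for Inkscape — laser output)
G21
G90
G0 X9.2465 Y216.9716
M3 S281
G01 X58.0066 Y216.9716 F3038
G01 X58.0066 Y187.8336
G01 X9.2465 Y187.8336
G01 X9.2465 Y216.9716
M5
G0 X52.0414 Y122.4202
M3 S935
G01 X95.1754 Y122.4202 F1077
G01 X95.1754 Y49.4332
G01 X52.0414 Y49.4332
G01 X52.0414 Y122.4202
M5
G0 X0.0000 Y0.0000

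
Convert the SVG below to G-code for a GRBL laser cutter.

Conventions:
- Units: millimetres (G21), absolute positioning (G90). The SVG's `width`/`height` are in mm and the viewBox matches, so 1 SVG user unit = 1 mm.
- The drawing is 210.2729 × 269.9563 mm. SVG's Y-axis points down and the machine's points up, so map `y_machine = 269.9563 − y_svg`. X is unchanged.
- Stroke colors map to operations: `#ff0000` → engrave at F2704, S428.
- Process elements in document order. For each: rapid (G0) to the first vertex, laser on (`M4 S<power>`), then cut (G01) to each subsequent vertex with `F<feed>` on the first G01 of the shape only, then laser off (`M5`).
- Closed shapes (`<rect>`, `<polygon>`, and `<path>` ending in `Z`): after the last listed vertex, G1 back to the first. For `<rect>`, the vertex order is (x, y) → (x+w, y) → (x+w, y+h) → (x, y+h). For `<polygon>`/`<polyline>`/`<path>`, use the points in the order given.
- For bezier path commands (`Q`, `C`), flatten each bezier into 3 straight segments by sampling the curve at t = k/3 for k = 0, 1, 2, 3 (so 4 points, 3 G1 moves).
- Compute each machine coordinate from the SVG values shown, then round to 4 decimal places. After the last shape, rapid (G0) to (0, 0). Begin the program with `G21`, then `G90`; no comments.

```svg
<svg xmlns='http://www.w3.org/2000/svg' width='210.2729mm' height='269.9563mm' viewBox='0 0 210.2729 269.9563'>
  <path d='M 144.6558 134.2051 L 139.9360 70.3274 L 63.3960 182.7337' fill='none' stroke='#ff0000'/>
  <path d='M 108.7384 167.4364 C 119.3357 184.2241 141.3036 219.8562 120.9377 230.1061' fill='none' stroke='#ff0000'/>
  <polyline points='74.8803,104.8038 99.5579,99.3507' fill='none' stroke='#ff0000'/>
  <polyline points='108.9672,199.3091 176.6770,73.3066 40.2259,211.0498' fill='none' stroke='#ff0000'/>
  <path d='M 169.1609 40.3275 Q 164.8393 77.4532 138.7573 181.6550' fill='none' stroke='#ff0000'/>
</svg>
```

G21
G90
G0 X144.6558 Y135.7512
M4 S428
G01 X139.9360 Y199.6289 F2704
G01 X63.3960 Y87.2226
M5
G0 X108.7384 Y102.5199
M4 S428
G01 X121.1368 Y81.0888 F2704
G01 X129.1814 Y56.9228
G01 X120.9377 Y39.8502
M5
G0 X74.8803 Y165.1525
M4 S428
G01 X99.5579 Y170.6056 F2704
M5
G0 X108.9672 Y70.6472
M4 S428
G01 X176.6770 Y196.6497 F2704
G01 X40.2259 Y58.9065
M5
G0 X169.1609 Y229.6288
M4 S428
G01 X163.8620 Y197.4254 F2704
G01 X153.7275 Y150.3163
G01 X138.7573 Y88.3013
M5
G0 X0.0000 Y0.0000

Since the viewBox matches the mm dimensions, user units are millimetres directly. The only transform is the Y-flip y_m = 269.9563 − y_svg.

Shape 1 is a open polyline drawn with `<path>`. Its stroke #ff0000 means engrave at S428, F2704. After flipping Y the toolpath is (144.6558,135.7512) → (139.9360,199.6289) → (63.3960,87.2226).

Shape 2 is a cubic bezier drawn with `<path>`. Its stroke #ff0000 means engrave at S428, F2704. After flipping Y the toolpath is (108.7384,102.5199) → (121.1368,81.0888) → (129.1814,56.9228) → (120.9377,39.8502).

Shape 3 is a line segment drawn with `<polyline>`. Its stroke #ff0000 means engrave at S428, F2704. After flipping Y the toolpath is (74.8803,165.1525) → (99.5579,170.6056).

Shape 4 is a open polyline drawn with `<polyline>`. Its stroke #ff0000 means engrave at S428, F2704. After flipping Y the toolpath is (108.9672,70.6472) → (176.6770,196.6497) → (40.2259,58.9065).

Shape 5 is a quadratic bezier drawn with `<path>`. Its stroke #ff0000 means engrave at S428, F2704. After flipping Y the toolpath is (169.1609,229.6288) → (163.8620,197.4254) → (153.7275,150.3163) → (138.7573,88.3013).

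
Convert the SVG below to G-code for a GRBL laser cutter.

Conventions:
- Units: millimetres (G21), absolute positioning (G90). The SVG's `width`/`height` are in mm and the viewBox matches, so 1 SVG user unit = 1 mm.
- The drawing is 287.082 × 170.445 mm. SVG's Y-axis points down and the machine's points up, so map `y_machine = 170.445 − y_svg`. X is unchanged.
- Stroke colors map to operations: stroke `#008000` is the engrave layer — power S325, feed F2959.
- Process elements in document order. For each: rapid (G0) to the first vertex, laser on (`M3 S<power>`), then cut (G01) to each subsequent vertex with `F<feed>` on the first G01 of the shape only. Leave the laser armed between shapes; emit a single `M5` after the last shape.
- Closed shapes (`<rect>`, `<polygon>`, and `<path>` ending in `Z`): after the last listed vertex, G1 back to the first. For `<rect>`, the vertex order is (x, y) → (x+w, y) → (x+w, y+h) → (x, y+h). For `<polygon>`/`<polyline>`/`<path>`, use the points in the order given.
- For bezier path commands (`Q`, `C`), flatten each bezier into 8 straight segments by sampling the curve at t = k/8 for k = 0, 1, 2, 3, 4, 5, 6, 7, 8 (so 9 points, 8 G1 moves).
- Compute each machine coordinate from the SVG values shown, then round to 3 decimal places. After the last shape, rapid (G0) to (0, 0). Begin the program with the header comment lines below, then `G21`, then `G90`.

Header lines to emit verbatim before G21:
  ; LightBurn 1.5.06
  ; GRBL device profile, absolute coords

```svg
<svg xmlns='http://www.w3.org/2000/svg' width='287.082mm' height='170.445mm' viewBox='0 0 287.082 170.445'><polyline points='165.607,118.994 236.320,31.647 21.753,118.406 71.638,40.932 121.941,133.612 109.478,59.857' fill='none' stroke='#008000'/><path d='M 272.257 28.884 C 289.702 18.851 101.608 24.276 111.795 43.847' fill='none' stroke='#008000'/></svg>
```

Since the viewBox matches the mm dimensions, user units are millimetres directly. The only transform is the Y-flip y_m = 170.445 − y_svg.

Shape 1 is a open polyline drawn with `<polyline>`. Its stroke #008000 means engrave at S325, F2959. After flipping Y the toolpath is (165.607,51.451) → (236.320,138.798) → (21.753,52.039) → (71.638,129.513) → (121.941,36.833) → (109.478,110.588).

Shape 2 is a cubic bezier drawn with `<path>`. Its stroke #008000 means engrave at S325, F2959. After flipping Y the toolpath is (272.257,141.561) → (269.953,144.601) → (253.112,146.208) → (226.466,146.396) → (194.748,145.181) → (162.689,142.578) → (135.023,138.603) → (116.481,133.271) → (111.795,126.598).

; LightBurn 1.5.06
; GRBL device profile, absolute coords
G21
G90
G0 X165.607 Y51.451
M3 S325
G01 X236.320 Y138.798 F2959
G01 X21.753 Y52.039
G01 X71.638 Y129.513
G01 X121.941 Y36.833
G01 X109.478 Y110.588
G0 X272.257 Y141.561
M3 S325
G01 X269.953 Y144.601 F2959
G01 X253.112 Y146.208
G01 X226.466 Y146.396
G01 X194.748 Y145.181
G01 X162.689 Y142.578
G01 X135.023 Y138.603
G01 X116.481 Y133.271
G01 X111.795 Y126.598
M5
G0 X0.000 Y0.000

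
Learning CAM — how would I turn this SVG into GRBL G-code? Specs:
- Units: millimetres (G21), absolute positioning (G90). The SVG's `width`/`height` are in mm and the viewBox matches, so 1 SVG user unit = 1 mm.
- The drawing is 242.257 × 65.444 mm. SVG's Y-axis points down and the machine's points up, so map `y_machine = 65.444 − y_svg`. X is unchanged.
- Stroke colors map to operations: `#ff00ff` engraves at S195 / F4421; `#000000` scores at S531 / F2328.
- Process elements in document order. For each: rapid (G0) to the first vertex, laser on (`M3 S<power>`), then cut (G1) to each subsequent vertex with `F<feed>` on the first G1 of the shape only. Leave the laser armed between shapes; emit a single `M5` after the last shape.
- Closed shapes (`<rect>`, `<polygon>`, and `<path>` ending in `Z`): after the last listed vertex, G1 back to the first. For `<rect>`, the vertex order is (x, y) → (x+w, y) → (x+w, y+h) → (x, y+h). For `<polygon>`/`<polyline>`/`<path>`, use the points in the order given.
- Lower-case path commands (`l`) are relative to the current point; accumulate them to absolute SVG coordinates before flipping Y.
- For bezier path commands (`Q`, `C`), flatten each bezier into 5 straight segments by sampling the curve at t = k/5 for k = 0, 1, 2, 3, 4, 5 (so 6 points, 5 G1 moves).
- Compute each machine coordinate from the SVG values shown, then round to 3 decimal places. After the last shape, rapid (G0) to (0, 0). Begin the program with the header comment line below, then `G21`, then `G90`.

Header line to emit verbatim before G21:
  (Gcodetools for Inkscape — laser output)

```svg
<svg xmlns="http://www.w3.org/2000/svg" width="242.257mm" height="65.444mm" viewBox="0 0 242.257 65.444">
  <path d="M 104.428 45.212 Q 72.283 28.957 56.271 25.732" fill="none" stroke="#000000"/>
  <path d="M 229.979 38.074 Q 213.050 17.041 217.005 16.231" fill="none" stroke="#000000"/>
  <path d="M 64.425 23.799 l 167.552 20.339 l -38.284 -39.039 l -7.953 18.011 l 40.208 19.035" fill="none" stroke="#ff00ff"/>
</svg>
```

viewBox `0 0 242.257 65.444` with mm width/height → 1 unit = 1 mm. Flip: y_m = 65.444 − y_svg.

**Shape 1** — `<path>` quadratic bezier, stroke `#000000` → score (S531, F2328). Control points (SVG): P0=(104.428,45.212), P1=(72.283,28.957), P2=(56.271,25.732); sampled at t=k/5. Machine vertices: (104.428,20.232) → (92.215,26.213) → (81.293,31.151) → (71.662,35.047) → (63.321,37.901) → (56.271,39.712). Open path.

**Shape 2** — `<path>` quadratic bezier, stroke `#000000` → score (S531, F2328). Control points (SVG): P0=(229.979,38.074), P1=(213.050,17.041), P2=(217.005,16.231); sampled at t=k/5. Machine vertices: (229.979,27.370) → (224.043,34.974) → (219.777,40.961) → (217.182,45.329) → (216.258,48.080) → (217.005,49.213). Open path.

**Shape 3** — `<path>` open polyline, stroke `#ff00ff` → engrave (S195, F4421). Machine vertices: (64.425,41.645) → (231.977,21.306) → (193.693,60.345) → (185.740,42.334) → (225.948,23.299). Open path.

(Gcodetools for Inkscape — laser output)
G21
G90
G0 X104.428 Y20.232
M3 S531
G1 X92.215 Y26.213 F2328
G1 X81.293 Y31.151
G1 X71.662 Y35.047
G1 X63.321 Y37.901
G1 X56.271 Y39.712
G0 X229.979 Y27.370
M3 S531
G1 X224.043 Y34.974 F2328
G1 X219.777 Y40.961
G1 X217.182 Y45.329
G1 X216.258 Y48.080
G1 X217.005 Y49.213
G0 X64.425 Y41.645
M3 S195
G1 X231.977 Y21.306 F4421
G1 X193.693 Y60.345
G1 X185.740 Y42.334
G1 X225.948 Y23.299
M5
G0 X0.000 Y0.000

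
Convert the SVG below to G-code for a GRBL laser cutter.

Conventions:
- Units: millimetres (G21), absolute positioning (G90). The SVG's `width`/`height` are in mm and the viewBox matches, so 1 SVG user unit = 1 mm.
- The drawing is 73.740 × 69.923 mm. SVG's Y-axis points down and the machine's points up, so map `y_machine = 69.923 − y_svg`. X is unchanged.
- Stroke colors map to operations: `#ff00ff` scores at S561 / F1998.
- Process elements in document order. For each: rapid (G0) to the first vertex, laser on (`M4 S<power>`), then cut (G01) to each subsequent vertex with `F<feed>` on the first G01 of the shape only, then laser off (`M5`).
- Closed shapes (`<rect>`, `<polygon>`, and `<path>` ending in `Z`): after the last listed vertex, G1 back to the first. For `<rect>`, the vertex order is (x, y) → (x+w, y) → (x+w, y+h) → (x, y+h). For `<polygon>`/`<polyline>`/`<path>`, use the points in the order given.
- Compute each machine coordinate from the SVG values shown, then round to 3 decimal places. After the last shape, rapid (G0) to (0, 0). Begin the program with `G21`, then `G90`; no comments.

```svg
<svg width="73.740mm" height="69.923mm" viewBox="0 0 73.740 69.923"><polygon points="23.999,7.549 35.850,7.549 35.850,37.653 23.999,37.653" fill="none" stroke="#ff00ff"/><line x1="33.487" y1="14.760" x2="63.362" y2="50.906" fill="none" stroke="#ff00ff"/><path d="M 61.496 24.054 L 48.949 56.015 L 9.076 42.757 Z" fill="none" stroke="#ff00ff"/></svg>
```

G21
G90
G0 X23.999 Y62.374
M4 S561
G01 X35.850 Y62.374 F1998
G01 X35.850 Y32.270
G01 X23.999 Y32.270
G01 X23.999 Y62.374
M5
G0 X33.487 Y55.163
M4 S561
G01 X63.362 Y19.017 F1998
M5
G0 X61.496 Y45.869
M4 S561
G01 X48.949 Y13.908 F1998
G01 X9.076 Y27.166
G01 X61.496 Y45.869
M5
G0 X0.000 Y0.000

Since the viewBox matches the mm dimensions, user units are millimetres directly. The only transform is the Y-flip y_m = 69.923 − y_svg.

Shape 1 is a rectangle drawn with `<polygon>`. Its stroke #ff00ff means score at S561, F1998. After flipping Y the toolpath is (23.999,62.374) → (35.850,62.374) → (35.850,32.270) → (23.999,32.270) → (23.999,62.374), returning to the start.

Shape 2 is a line segment drawn with `<line>`. Its stroke #ff00ff means score at S561, F1998. After flipping Y the toolpath is (33.487,55.163) → (63.362,19.017).

Shape 3 is a closed polygon drawn with `<path>`. Its stroke #ff00ff means score at S561, F1998. After flipping Y the toolpath is (61.496,45.869) → (48.949,13.908) → (9.076,27.166) → (61.496,45.869), returning to the start.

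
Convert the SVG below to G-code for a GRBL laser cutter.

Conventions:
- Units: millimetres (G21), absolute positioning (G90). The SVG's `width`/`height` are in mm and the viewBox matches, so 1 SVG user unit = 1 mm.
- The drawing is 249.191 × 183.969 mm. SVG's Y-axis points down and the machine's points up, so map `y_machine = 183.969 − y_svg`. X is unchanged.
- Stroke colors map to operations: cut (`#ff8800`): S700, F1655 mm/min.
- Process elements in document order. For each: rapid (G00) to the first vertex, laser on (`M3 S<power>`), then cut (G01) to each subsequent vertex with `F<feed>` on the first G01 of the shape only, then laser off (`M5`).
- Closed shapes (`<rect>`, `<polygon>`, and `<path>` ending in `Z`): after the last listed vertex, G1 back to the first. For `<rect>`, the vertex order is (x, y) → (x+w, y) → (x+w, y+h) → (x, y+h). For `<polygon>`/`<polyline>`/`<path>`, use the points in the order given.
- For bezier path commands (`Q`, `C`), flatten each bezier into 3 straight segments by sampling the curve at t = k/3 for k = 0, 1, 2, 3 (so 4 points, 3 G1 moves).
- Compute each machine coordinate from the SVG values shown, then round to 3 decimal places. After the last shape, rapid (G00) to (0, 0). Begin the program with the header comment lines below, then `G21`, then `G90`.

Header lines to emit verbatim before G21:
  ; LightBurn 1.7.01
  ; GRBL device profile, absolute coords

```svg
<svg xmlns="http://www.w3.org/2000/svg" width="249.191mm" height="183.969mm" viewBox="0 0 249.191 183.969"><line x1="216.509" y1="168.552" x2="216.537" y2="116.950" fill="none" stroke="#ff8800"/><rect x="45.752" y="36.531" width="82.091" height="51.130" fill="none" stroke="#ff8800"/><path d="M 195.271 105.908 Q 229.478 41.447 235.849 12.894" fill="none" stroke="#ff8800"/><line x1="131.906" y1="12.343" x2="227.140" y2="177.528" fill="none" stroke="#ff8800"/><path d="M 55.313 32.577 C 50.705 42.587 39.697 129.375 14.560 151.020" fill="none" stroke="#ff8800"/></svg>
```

; LightBurn 1.7.01
; GRBL device profile, absolute coords
G21
G90
G00 X216.509 Y15.417
M3 S700
G01 X216.537 Y67.019 F1655
M5
G00 X45.752 Y147.438
M3 S700
G01 X127.843 Y147.438 F1655
G01 X127.843 Y96.308
G01 X45.752 Y96.308
G01 X45.752 Y147.438
M5
G00 X195.271 Y78.061
M3 S700
G01 X214.983 Y117.045 F1655
G01 X228.509 Y148.050
G01 X235.849 Y171.075
M5
G00 X131.906 Y171.626
M3 S700
G01 X227.140 Y6.441 F1655
M5
G00 X55.313 Y151.392
M3 S700
G01 X48.285 Y121.046 F1655
G01 X35.274 Y71.052
G01 X14.560 Y32.949
M5
G00 X0.000 Y0.000

Since the viewBox matches the mm dimensions, user units are millimetres directly. The only transform is the Y-flip y_m = 183.969 − y_svg.

Shape 1 is a line segment drawn with `<line>`. Its stroke #ff8800 means cut at S700, F1655. After flipping Y the toolpath is (216.509,15.417) → (216.537,67.019).

Shape 2 is a rectangle drawn with `<rect>`. Its stroke #ff8800 means cut at S700, F1655. After flipping Y the toolpath is (45.752,147.438) → (127.843,147.438) → (127.843,96.308) → (45.752,96.308) → (45.752,147.438), returning to the start.

Shape 3 is a quadratic bezier drawn with `<path>`. Its stroke #ff8800 means cut at S700, F1655. After flipping Y the toolpath is (195.271,78.061) → (214.983,117.045) → (228.509,148.050) → (235.849,171.075).

Shape 4 is a line segment drawn with `<line>`. Its stroke #ff8800 means cut at S700, F1655. After flipping Y the toolpath is (131.906,171.626) → (227.140,6.441).

Shape 5 is a cubic bezier drawn with `<path>`. Its stroke #ff8800 means cut at S700, F1655. After flipping Y the toolpath is (55.313,151.392) → (48.285,121.046) → (35.274,71.052) → (14.560,32.949).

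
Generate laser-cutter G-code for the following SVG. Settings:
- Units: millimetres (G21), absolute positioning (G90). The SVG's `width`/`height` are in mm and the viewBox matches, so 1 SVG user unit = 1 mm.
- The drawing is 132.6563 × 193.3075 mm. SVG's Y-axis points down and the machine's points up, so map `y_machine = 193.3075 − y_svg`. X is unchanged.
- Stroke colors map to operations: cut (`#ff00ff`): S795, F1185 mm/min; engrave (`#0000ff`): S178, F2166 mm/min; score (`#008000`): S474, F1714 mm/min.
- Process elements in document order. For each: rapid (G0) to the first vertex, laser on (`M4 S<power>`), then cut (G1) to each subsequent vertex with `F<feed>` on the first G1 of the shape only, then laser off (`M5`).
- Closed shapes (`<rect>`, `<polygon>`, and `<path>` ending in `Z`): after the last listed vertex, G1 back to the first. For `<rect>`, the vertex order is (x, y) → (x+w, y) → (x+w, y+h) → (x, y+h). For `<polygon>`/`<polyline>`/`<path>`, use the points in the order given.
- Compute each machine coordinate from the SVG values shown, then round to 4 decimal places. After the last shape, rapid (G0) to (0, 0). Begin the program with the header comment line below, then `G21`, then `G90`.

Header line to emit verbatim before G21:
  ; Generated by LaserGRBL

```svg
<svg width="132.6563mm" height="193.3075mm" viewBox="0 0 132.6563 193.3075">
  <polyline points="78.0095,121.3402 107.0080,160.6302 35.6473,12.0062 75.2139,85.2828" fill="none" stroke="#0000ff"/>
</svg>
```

; Generated by LaserGRBL
G21
G90
G0 X78.0095 Y71.9673
M4 S178
G1 X107.0080 Y32.6773 F2166
G1 X35.6473 Y181.3013
G1 X75.2139 Y108.0247
M5
G0 X0.0000 Y0.0000

1 u = 1 mm; y_m = 193.3075 − y.

[1] `<polyline>` open polyline, #0000ff→engrave S178 F2166: (78.0095,71.9673) → (107.0080,32.6773) → (35.6473,181.3013) → (75.2139,108.0247)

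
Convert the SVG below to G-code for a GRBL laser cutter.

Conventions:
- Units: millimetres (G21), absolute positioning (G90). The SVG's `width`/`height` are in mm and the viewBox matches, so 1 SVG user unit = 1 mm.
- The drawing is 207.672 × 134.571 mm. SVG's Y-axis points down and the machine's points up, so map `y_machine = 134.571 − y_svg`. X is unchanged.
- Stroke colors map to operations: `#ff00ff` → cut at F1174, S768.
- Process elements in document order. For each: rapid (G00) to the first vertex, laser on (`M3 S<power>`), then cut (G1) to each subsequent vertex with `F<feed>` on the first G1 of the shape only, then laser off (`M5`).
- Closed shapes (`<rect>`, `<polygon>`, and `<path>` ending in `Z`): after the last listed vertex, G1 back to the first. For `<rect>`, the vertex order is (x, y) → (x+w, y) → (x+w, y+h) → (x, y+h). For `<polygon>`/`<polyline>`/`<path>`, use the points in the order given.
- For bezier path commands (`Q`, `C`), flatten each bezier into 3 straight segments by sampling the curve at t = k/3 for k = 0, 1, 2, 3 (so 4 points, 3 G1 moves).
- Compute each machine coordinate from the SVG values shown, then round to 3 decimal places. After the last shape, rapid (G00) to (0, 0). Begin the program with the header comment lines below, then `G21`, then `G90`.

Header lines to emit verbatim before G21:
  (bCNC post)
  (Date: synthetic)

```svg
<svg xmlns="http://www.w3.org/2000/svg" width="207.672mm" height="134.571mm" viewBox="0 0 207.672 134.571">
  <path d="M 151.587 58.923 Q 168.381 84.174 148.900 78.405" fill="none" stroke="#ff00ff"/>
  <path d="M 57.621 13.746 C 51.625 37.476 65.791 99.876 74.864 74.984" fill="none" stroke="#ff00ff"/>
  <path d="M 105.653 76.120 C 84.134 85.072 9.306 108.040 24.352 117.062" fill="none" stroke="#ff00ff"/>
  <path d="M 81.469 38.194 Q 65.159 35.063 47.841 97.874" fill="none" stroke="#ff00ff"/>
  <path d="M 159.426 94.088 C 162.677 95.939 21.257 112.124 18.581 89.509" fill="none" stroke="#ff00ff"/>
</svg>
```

1 u = 1 mm; y_m = 134.571 − y.

[1] `<path>` quadratic bezier, #ff00ff→cut S768 F1174: (151.587,75.648) → (158.752,62.261) → (157.857,55.767) → (148.900,56.166)

[2] `<path>` cubic bezier, #ff00ff→cut S768 F1174: (57.621,120.825) → (57.410,88.870) → (65.029,59.127) → (74.864,59.587)

[3] `<path>` cubic bezier, #ff00ff→cut S768 F1174: (105.653,58.451) → (71.667,45.863) → (33.961,30.144) → (24.352,17.509)

[4] `<path>` quadratic bezier, #ff00ff→cut S768 F1174: (81.469,96.377) → (70.484,91.137) → (59.274,71.244) → (47.841,36.697)

[5] `<path>` cubic bezier, #ff00ff→cut S768 F1174: (159.426,40.483) → (124.950,35.822) → (57.008,33.412) → (18.581,45.062)

(bCNC post)
(Date: synthetic)
G21
G90
G00 X151.587 Y75.648
M3 S768
G1 X158.752 Y62.261 F1174
G1 X157.857 Y55.767
G1 X148.900 Y56.166
M5
G00 X57.621 Y120.825
M3 S768
G1 X57.410 Y88.870 F1174
G1 X65.029 Y59.127
G1 X74.864 Y59.587
M5
G00 X105.653 Y58.451
M3 S768
G1 X71.667 Y45.863 F1174
G1 X33.961 Y30.144
G1 X24.352 Y17.509
M5
G00 X81.469 Y96.377
M3 S768
G1 X70.484 Y91.137 F1174
G1 X59.274 Y71.244
G1 X47.841 Y36.697
M5
G00 X159.426 Y40.483
M3 S768
G1 X124.950 Y35.822 F1174
G1 X57.008 Y33.412
G1 X18.581 Y45.062
M5
G00 X0.000 Y0.000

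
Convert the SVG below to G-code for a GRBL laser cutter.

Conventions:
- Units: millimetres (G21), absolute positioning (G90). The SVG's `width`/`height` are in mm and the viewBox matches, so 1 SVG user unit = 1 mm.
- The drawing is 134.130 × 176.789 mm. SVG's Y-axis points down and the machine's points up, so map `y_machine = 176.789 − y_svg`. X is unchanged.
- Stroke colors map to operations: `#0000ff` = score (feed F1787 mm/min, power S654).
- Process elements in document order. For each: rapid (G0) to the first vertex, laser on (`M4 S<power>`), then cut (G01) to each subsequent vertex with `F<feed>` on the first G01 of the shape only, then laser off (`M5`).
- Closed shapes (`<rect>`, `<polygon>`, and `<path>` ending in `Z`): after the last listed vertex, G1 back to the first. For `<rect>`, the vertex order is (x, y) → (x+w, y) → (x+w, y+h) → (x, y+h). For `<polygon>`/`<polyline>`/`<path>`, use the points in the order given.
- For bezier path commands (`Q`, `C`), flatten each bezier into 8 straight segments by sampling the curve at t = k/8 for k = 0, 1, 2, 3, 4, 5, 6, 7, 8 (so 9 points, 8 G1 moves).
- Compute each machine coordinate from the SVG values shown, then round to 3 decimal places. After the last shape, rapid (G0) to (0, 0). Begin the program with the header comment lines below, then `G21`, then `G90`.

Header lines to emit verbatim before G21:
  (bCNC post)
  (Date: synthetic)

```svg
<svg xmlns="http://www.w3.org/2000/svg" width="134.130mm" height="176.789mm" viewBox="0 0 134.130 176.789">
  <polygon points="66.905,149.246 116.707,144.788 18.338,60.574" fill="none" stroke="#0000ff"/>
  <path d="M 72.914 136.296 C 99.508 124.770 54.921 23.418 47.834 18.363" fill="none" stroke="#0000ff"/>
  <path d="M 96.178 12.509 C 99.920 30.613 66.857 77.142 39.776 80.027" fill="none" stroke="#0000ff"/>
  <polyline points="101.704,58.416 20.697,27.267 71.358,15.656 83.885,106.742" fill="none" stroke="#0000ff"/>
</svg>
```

Since the viewBox matches the mm dimensions, user units are millimetres directly. The only transform is the Y-flip y_m = 176.789 − y_svg.

Shape 1 is a closed polygon drawn with `<polygon>`. Its stroke #0000ff means score at S654, F1787. After flipping Y the toolpath is (66.905,27.543) → (116.707,32.001) → (18.338,116.215) → (66.905,27.543), returning to the start.

Shape 2 is a cubic bezier drawn with `<path>`. Its stroke #0000ff means score at S654, F1787. After flipping Y the toolpath is (72.914,40.493) → (79.762,48.662) → (81.211,63.072) → (78.534,81.540) → (73.004,101.886) → (65.896,121.929) → (58.482,139.487) → (52.037,152.380) → (47.834,158.426).

Shape 3 is a cubic bezier drawn with `<path>`. Its stroke #0000ff means score at S654, F1787. After flipping Y the toolpath is (96.178,164.280) → (95.940,156.299) → (92.752,146.498) → (87.117,135.722) → (79.536,124.814) → (70.509,114.619) → (60.540,105.983) → (50.128,99.749) → (39.776,96.762).

Shape 4 is a open polyline drawn with `<polyline>`. Its stroke #0000ff means score at S654, F1787. After flipping Y the toolpath is (101.704,118.373) → (20.697,149.522) → (71.358,161.133) → (83.885,70.047).

(bCNC post)
(Date: synthetic)
G21
G90
G0 X66.905 Y27.543
M4 S654
G01 X116.707 Y32.001 F1787
G01 X18.338 Y116.215
G01 X66.905 Y27.543
M5
G0 X72.914 Y40.493
M4 S654
G01 X79.762 Y48.662 F1787
G01 X81.211 Y63.072
G01 X78.534 Y81.540
G01 X73.004 Y101.886
G01 X65.896 Y121.929
G01 X58.482 Y139.487
G01 X52.037 Y152.380
G01 X47.834 Y158.426
M5
G0 X96.178 Y164.280
M4 S654
G01 X95.940 Y156.299 F1787
G01 X92.752 Y146.498
G01 X87.117 Y135.722
G01 X79.536 Y124.814
G01 X70.509 Y114.619
G01 X60.540 Y105.983
G01 X50.128 Y99.749
G01 X39.776 Y96.762
M5
G0 X101.704 Y118.373
M4 S654
G01 X20.697 Y149.522 F1787
G01 X71.358 Y161.133
G01 X83.885 Y70.047
M5
G0 X0.000 Y0.000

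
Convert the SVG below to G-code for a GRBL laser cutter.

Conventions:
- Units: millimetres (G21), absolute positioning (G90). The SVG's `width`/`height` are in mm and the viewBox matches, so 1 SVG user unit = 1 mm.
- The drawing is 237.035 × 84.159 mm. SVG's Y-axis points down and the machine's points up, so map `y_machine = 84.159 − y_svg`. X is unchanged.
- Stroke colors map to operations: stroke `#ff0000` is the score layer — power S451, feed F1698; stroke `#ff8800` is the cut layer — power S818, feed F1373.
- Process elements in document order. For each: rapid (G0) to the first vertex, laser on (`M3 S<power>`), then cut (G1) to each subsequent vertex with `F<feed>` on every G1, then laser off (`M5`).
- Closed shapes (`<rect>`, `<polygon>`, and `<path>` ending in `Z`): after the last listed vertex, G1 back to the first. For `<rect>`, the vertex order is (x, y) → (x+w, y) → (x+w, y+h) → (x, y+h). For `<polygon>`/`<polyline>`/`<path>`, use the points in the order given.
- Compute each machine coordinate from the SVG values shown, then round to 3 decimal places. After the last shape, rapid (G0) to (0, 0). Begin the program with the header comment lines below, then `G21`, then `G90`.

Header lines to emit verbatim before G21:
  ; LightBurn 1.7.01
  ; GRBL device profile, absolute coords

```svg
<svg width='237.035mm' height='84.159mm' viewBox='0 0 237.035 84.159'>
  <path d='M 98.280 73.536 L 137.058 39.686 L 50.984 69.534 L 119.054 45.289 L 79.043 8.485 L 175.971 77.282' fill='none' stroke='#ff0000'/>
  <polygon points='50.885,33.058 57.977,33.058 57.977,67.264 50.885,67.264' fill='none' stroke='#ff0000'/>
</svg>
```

1 u = 1 mm; y_m = 84.159 − y.

[1] `<path>` open polyline, #ff0000→score S451 F1698: (98.280,10.623) → (137.058,44.473) → (50.984,14.625) → (119.054,38.870) → (79.043,75.674) → (175.971,6.877)

[2] `<polygon>` rectangle, #ff0000→score S451 F1698: (50.885,51.101) → (57.977,51.101) → (57.977,16.895) → (50.885,16.895) → (50.885,51.101) (closed)

; LightBurn 1.7.01
; GRBL device profile, absolute coords
G21
G90
G0 X98.280 Y10.623
M3 S451
G1 X137.058 Y44.473 F1698
G1 X50.984 Y14.625 F1698
G1 X119.054 Y38.870 F1698
G1 X79.043 Y75.674 F1698
G1 X175.971 Y6.877 F1698
M5
G0 X50.885 Y51.101
M3 S451
G1 X57.977 Y51.101 F1698
G1 X57.977 Y16.895 F1698
G1 X50.885 Y16.895 F1698
G1 X50.885 Y51.101 F1698
M5
G0 X0.000 Y0.000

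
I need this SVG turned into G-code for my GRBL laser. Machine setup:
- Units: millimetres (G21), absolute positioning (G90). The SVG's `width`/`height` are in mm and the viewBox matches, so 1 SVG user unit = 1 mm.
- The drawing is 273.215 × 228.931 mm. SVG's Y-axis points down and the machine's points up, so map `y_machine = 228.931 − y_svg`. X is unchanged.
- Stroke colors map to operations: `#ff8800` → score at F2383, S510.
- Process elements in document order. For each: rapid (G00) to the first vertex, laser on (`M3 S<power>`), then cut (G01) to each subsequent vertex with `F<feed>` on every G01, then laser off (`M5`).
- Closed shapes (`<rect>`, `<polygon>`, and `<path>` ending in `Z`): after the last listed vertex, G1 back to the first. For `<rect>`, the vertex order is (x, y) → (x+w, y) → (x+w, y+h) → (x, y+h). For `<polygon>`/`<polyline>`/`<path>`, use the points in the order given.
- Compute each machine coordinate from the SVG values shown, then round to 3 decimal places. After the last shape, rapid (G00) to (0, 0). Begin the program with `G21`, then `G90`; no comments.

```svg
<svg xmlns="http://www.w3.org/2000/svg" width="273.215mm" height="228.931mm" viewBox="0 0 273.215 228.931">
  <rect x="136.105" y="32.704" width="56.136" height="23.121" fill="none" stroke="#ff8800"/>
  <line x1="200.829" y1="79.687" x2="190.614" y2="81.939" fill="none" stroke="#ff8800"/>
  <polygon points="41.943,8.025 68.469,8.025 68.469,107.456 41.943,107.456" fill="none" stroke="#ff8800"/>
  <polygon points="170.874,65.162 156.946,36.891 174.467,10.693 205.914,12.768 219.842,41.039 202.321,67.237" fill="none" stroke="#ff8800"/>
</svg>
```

G21
G90
G00 X136.105 Y196.227
M3 S510
G01 X192.241 Y196.227 F2383
G01 X192.241 Y173.106 F2383
G01 X136.105 Y173.106 F2383
G01 X136.105 Y196.227 F2383
M5
G00 X200.829 Y149.244
M3 S510
G01 X190.614 Y146.992 F2383
M5
G00 X41.943 Y220.906
M3 S510
G01 X68.469 Y220.906 F2383
G01 X68.469 Y121.475 F2383
G01 X41.943 Y121.475 F2383
G01 X41.943 Y220.906 F2383
M5
G00 X170.874 Y163.769
M3 S510
G01 X156.946 Y192.040 F2383
G01 X174.467 Y218.238 F2383
G01 X205.914 Y216.163 F2383
G01 X219.842 Y187.892 F2383
G01 X202.321 Y161.694 F2383
G01 X170.874 Y163.769 F2383
M5
G00 X0.000 Y0.000

1 u = 1 mm; y_m = 228.931 − y.

[1] `<rect>` rectangle, #ff8800→score S510 F2383: (136.105,196.227) → (192.241,196.227) → (192.241,173.106) → (136.105,173.106) → (136.105,196.227) (closed)

[2] `<line>` line segment, #ff8800→score S510 F2383: (200.829,149.244) → (190.614,146.992)

[3] `<polygon>` rectangle, #ff8800→score S510 F2383: (41.943,220.906) → (68.469,220.906) → (68.469,121.475) → (41.943,121.475) → (41.943,220.906) (closed)

[4] `<polygon>` regular polygon, #ff8800→score S510 F2383: (170.874,163.769) → (156.946,192.040) → (174.467,218.238) → (205.914,216.163) → (219.842,187.892) → (202.321,161.694) → (170.874,163.769) (closed)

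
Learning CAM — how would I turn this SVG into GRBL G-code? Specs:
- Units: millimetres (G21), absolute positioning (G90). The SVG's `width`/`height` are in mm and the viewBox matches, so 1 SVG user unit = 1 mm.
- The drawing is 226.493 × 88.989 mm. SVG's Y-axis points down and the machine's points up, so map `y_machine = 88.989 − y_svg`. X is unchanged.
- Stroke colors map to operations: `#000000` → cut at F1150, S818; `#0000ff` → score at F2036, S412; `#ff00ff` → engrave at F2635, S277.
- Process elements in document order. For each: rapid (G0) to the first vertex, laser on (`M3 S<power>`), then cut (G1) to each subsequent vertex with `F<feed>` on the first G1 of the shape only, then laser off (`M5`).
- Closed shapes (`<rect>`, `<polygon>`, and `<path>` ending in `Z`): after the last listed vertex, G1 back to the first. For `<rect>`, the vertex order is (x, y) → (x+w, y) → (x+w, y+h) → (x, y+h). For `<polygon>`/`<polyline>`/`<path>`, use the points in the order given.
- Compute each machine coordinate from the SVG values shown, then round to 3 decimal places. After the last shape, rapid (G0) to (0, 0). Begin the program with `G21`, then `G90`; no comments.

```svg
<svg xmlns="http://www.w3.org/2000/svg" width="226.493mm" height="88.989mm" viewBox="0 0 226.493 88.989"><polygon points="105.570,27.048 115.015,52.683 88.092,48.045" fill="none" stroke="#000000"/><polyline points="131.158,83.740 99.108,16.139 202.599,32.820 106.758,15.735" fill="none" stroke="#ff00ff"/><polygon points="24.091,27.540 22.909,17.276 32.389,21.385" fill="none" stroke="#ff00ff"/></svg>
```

Since the viewBox matches the mm dimensions, user units are millimetres directly. The only transform is the Y-flip y_m = 88.989 − y_svg.

Shape 1 is a regular polygon drawn with `<polygon>`. Its stroke #000000 means cut at S818, F1150. After flipping Y the toolpath is (105.570,61.941) → (115.015,36.306) → (88.092,40.944) → (105.570,61.941), returning to the start.

Shape 2 is a open polyline drawn with `<polyline>`. Its stroke #ff00ff means engrave at S277, F2635. After flipping Y the toolpath is (131.158,5.249) → (99.108,72.850) → (202.599,56.169) → (106.758,73.254).

Shape 3 is a regular polygon drawn with `<polygon>`. Its stroke #ff00ff means engrave at S277, F2635. After flipping Y the toolpath is (24.091,61.449) → (22.909,71.713) → (32.389,67.604) → (24.091,61.449), returning to the start.

G21
G90
G0 X105.570 Y61.941
M3 S818
G1 X115.015 Y36.306 F1150
G1 X88.092 Y40.944
G1 X105.570 Y61.941
M5
G0 X131.158 Y5.249
M3 S277
G1 X99.108 Y72.850 F2635
G1 X202.599 Y56.169
G1 X106.758 Y73.254
M5
G0 X24.091 Y61.449
M3 S277
G1 X22.909 Y71.713 F2635
G1 X32.389 Y67.604
G1 X24.091 Y61.449
M5
G0 X0.000 Y0.000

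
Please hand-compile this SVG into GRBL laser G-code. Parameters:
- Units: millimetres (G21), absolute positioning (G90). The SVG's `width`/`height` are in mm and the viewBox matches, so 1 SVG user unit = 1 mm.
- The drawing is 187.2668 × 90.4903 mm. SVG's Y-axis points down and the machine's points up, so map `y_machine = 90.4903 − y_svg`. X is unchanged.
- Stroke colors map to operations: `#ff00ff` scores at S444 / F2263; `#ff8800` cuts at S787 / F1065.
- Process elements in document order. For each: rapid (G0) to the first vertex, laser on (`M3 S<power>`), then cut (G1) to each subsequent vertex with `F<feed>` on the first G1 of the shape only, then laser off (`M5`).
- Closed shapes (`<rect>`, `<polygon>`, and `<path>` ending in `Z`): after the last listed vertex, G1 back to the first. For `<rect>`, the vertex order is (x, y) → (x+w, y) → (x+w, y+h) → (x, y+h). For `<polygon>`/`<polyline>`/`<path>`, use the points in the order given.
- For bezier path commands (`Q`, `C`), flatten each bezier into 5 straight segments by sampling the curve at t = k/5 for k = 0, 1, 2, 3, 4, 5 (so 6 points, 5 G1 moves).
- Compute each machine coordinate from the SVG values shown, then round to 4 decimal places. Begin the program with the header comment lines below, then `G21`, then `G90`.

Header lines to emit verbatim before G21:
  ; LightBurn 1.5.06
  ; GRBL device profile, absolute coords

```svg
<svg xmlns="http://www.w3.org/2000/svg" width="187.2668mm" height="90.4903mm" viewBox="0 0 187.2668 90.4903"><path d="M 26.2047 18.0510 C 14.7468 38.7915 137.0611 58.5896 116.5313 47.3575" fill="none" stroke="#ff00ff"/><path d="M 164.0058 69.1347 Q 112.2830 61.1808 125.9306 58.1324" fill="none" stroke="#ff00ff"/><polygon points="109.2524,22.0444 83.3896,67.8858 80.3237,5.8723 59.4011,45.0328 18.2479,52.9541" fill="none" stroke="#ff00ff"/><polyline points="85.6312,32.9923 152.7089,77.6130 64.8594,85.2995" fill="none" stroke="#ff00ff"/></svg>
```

; LightBurn 1.5.06
; GRBL device profile, absolute coords
G21
G90
G0 X26.2047 Y72.4393
M3 S444
G1 X33.1697 Y60.3488 F2263
G1 X58.9624 Y49.9287
G1 X90.3053 Y42.6232
G1 X113.9208 Y39.8765
G1 X116.5313 Y43.1328
M5
G0 X164.0058 Y21.3556
M3 S444
G1 X145.9315 Y24.3409 F2263
G1 X133.0868 Y26.9338
G1 X125.4718 Y29.1343
G1 X123.0864 Y30.9423
G1 X125.9306 Y32.3579
M5
G0 X109.2524 Y68.4459
M3 S444
G1 X83.3896 Y22.6045 F2263
G1 X80.3237 Y84.6180
G1 X59.4011 Y45.4575
G1 X18.2479 Y37.5362
G1 X109.2524 Y68.4459
M5
G0 X85.6312 Y57.4980
M3 S444
G1 X152.7089 Y12.8773 F2263
G1 X64.8594 Y5.1908
M5

1 u = 1 mm; y_m = 90.4903 − y.

[1] `<path>` cubic bezier, #ff00ff→score S444 F2263: (26.2047,72.4393) → (33.1697,60.3488) → (58.9624,49.9287) → (90.3053,42.6232) → (113.9208,39.8765) → (116.5313,43.1328)

[2] `<path>` quadratic bezier, #ff00ff→score S444 F2263: (164.0058,21.3556) → (145.9315,24.3409) → (133.0868,26.9338) → (125.4718,29.1343) → (123.0864,30.9423) → (125.9306,32.3579)

[3] `<polygon>` closed polygon, #ff00ff→score S444 F2263: (109.2524,68.4459) → (83.3896,22.6045) → (80.3237,84.6180) → (59.4011,45.4575) → (18.2479,37.5362) → (109.2524,68.4459) (closed)

[4] `<polyline>` open polyline, #ff00ff→score S444 F2263: (85.6312,57.4980) → (152.7089,12.8773) → (64.8594,5.1908)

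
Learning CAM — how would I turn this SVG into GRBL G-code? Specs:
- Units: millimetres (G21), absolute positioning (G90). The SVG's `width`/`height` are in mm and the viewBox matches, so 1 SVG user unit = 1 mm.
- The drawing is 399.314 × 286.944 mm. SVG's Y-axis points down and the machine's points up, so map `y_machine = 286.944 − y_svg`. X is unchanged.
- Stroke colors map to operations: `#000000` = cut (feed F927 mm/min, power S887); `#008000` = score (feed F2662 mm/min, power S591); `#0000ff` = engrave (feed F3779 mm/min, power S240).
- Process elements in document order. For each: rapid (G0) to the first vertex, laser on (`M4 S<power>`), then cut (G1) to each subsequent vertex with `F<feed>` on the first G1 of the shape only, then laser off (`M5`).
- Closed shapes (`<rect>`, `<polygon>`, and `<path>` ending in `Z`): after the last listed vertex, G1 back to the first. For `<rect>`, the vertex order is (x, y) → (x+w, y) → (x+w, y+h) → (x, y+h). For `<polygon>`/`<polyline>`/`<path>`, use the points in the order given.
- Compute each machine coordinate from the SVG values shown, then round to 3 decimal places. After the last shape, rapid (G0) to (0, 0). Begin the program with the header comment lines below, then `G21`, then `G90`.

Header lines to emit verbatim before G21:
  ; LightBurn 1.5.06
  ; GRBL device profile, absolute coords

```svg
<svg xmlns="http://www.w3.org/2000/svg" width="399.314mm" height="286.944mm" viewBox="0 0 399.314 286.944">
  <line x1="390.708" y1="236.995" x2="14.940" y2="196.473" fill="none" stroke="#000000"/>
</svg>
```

1 u = 1 mm; y_m = 286.944 − y.

[1] `<line>` line segment, #000000→cut S887 F927: (390.708,49.949) → (14.940,90.471)

; LightBurn 1.5.06
; GRBL device profile, absolute coords
G21
G90
G0 X390.708 Y49.949
M4 S887
G1 X14.940 Y90.471 F927
M5
G0 X0.000 Y0.000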